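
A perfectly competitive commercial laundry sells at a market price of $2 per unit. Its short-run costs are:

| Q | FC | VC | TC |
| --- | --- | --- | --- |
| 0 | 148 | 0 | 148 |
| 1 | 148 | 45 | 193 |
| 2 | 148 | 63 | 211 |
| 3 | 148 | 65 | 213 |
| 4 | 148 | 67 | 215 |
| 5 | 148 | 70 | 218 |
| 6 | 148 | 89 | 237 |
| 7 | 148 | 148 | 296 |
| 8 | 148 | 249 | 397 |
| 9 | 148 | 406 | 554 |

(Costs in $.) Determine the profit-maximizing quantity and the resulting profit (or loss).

Profit at each row (π = 2Q − TC): Q=0: -148; Q=1: -191; Q=2: -207; Q=3: -207; Q=4: -207; Q=5: -208; Q=6: -225; Q=7: -282; Q=8: -381; Q=9: -536.
Profit is highest at Q = 0. Equivalently, the lowest AVC in the table is 70/5 ≈ $14 at Q = 5, and P = $2 falls below it — price never covers variable cost, so the firm shuts down and loses only its fixed cost.

Q = 0 (shut down); profit = -$148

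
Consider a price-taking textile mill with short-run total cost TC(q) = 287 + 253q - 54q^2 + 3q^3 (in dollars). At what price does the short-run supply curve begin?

The shutdown price is the minimum of AVC. VC = 253q - 54q^2 + 3q^3, so AVC = 253 - 54q + 3q^2.
At the minimum of AVC, MC = AVC. MC = 253 - 108q + 9q^2; setting MC = AVC gives 6q^2 - 54q = 0, so q = 9. min AVC = 10.
So the shutdown price is $10.

$10 per unit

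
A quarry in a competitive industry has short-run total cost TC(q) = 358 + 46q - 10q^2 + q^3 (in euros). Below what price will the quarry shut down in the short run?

The shutdown price is the minimum of AVC. VC = 46q - 10q^2 + q^3, so AVC = 46 - 10q + q^2.
At the minimum of AVC, MC = AVC. MC = 46 - 20q + 3q^2; setting MC = AVC gives 2q^2 - 10q = 0, so q = 5. min AVC = 21.
The firm shuts down for any P below €21.

€21 per unit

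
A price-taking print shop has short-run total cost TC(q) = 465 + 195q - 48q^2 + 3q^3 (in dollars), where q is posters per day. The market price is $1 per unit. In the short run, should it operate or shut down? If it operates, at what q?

Shut down

From TC, MC = TC'(q) = 195 - 96q + 9q^2 and AVC = VC/q = 195 - 48q + 3q^2.
AVC is minimized where dAVC/dq = -48 + 6q = 0, at q = 8; min AVC = 195 - 48·8 + 3·8^2 = $3.
Since P = $1 < min AVC = $3, price fails to cover variable cost at any output.
Shutting down limits the loss to fixed cost, $465.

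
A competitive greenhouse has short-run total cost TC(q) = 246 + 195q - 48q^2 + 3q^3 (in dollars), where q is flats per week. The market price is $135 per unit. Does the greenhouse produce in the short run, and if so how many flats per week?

Produce at q = 10

Strip out fixed cost: VC = 195q - 48q^2 + 3q^3. Then AVC = 195 - 48q + 3q^2 and MC = 195 - 96q + 9q^2.
AVC is minimized where dAVC/dq = -48 + 6q = 0, at q = 8; min AVC = 195 - 48·8 + 3·8^2 = $3.
Because $135 ≥ $3, revenue can cover variable cost; the firm operates.
Solving P = MC: 60 - 96q + 9q^2 = 0 ⇒ q = 2/3 or 10. On the upward-sloping branch, q* = 10.
Check: AVC at q = 10 is $15 ≤ P, so revenue covers variable cost.
Profit = P·q − TC = 135·10 − 396 = $954.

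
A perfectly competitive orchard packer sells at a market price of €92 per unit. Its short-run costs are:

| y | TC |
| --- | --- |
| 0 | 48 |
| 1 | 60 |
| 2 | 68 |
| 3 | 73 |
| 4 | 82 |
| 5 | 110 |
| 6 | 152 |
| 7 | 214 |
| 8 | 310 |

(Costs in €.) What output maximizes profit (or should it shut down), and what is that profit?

Profit at each row (π = 92y − TC): y=0: -48; y=1: 32; y=2: 116; y=3: 203; y=4: 286; y=5: 350; y=6: 400; y=7: 430; y=8: 426.
Profit is maximized at y = 7. AVC there is 166/7 = €23.71 ≤ P, so producing beats shutting down (which would give -€48).

y = 7; profit = €430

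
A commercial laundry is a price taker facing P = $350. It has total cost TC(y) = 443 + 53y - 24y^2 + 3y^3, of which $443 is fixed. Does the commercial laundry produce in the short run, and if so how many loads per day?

Produce at y = 9

Strip out fixed cost: VC = 53y - 24y^2 + 3y^3. Then AVC = 53 - 24y + 3y^2 and MC = 53 - 48y + 9y^2.
The AVC parabola has its vertex at y = 24/6 = 4, where AVC = 53 - 24·4 + 3·4^2 = $5.
Since P = $350 ≥ min AVC = $5, price covers variable cost and the firm should produce.
P = MC gives -297 - 48y + 9y^2 = 0, with roots -11/3 and 9. Take the larger (rising MC): y* = 9.
Check: AVC at y = 9 is $80 ≤ P, so revenue covers variable cost.
Profit = P·y − TC = 350·9 − 1163 = $1987.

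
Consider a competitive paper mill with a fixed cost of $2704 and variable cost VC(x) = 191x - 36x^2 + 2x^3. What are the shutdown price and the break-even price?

Shutdown price = $29; break-even price = $269

Shutdown price = min AVC. AVC = 191 - 36x + 2x^2, with vertex at x = 9 and minimum $29.
ATC = 2704/x + 191 - 36x + 2x^2. Setting dATC/dx = −2704/x^2 − 36 + 4x = 0 gives x = 13 (since 4·13^3 − 36·13^2 = 2704).
min ATC = 2704/13 + 191 − 36·13 + 2·13^2 = $269. That is the break-even price.
For $29 ≤ P < $269 the firm produces at a loss; below $29 it shuts down.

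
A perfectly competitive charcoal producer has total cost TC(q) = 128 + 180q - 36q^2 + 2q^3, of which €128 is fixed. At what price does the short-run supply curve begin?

€18 per unit

The shutdown price is the minimum of AVC. VC = 180q - 36q^2 + 2q^3, so AVC = 180 - 36q + 2q^2.
dAVC/dq = -36 + 4q = 0 gives q = 9. min AVC = 180 - 36·9 + 2·9^2 = 18.
For P < €18 the firm produces nothing.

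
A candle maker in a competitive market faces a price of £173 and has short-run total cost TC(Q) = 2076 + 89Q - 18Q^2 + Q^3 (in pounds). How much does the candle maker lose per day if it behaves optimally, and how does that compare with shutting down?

AVC = 89 - 18Q + Q^2; min AVC = £8 at Q = 9. Since P = £173 ≥ min AVC, the firm produces.
With MC = 89 - 36Q + 3Q^2, P = MC on the upward-sloping part at Q* = 14.
TR = 173·14 = 2422. TC = 2076 + 462 = 2538. Profit = 2422 − 2538 = -£116.
That loss of £116 beats the £2076 the firm would lose by shutting down; producing recovers £1960 of fixed cost.

Profit = -£116 at Q = 14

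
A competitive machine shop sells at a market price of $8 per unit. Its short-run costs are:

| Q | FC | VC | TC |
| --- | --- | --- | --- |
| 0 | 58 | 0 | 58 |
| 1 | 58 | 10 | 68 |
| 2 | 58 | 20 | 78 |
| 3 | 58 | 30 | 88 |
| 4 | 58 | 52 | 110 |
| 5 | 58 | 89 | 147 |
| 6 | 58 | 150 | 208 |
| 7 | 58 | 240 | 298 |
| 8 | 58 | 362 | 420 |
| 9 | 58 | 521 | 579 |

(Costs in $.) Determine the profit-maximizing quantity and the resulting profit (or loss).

Compute π = P·Q − TC at each output: Q=0: -58; Q=1: -60; Q=2: -62; Q=3: -64; Q=4: -78; Q=5: -107; Q=6: -160; Q=7: -242; Q=8: -356; Q=9: -507.
Profit is highest at Q = 0. Equivalently, the lowest AVC in the table is 10/1 ≈ $10 at Q = 1, and P = $8 falls below it — price never covers variable cost, so the firm shuts down and loses only its fixed cost.

Q = 0 (shut down); profit = -$58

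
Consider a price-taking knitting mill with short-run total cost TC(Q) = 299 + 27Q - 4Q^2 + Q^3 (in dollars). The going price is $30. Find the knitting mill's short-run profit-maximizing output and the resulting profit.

AVC = 27 - 4Q + Q^2 has its minimum $23 at Q = 2; price $30 clears that bar, so the firm operates.
MC = 27 - 8Q + 3Q^2. Setting P = MC and taking the root on the rising branch gives Q* = 3.
TR = 30·3 = 90. TC = 299 + 72 = 371. Profit = 90 − 371 = -$281.
Shutting down would mean losing the fixed cost of $299, so operating at a loss of $281 is better by $18.

Profit = -$281 at Q = 3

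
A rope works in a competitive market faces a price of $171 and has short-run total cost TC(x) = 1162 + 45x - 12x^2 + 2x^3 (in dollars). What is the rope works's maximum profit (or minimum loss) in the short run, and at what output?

Profit = -$378 at x = 7

AVC = 45 - 12x + 2x^2 has its minimum $27 at x = 3; price $171 clears that bar, so the firm operates.
MC = 45 - 24x + 6x^2. Setting P = MC and taking the root on the rising branch gives x* = 7.
TR = 171·7 = 1197. TC = 1162 + 413 = 1575. Profit = 1197 − 1575 = -$378.
That loss of $378 beats the $1162 the firm would lose by shutting down; producing recovers $784 of fixed cost.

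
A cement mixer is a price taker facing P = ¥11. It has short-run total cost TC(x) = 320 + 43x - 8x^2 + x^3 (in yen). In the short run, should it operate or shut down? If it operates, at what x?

Shut down

Variable cost is VC = 43x - 8x^2 + x^3, so AVC = VC/x = 43 - 8x + x^2 and MC = dTC/dx = 43 - 16x + 3x^2.
AVC hits its minimum where MC = AVC, at x = 4, giving min AVC = 43 - 8·4 + 4^2 = ¥27.
Since P = ¥11 < min AVC = ¥27, price fails to cover variable cost at any output.
Shutting down limits the loss to fixed cost, ¥320.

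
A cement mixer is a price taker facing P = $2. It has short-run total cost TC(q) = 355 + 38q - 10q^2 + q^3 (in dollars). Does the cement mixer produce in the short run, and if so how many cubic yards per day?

Shut down

Variable cost is VC = 38q - 10q^2 + q^3, so AVC = VC/q = 38 - 10q + q^2 and MC = dTC/dq = 38 - 20q + 3q^2.
AVC hits its minimum where MC = AVC, at q = 5, giving min AVC = 38 - 10·5 + 5^2 = $13.
With P < min AVC ($2 < $13), every unit sold adds to the loss.
The firm minimizes its loss by shutting down and losing only its fixed cost of $355.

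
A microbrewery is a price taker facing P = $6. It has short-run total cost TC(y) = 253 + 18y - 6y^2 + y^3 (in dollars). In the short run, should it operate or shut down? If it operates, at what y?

Shut down

Variable cost is VC = 18y - 6y^2 + y^3, so AVC = VC/y = 18 - 6y + y^2 and MC = dTC/dy = 18 - 12y + 3y^2.
The AVC parabola has its vertex at y = 6/2 = 3, where AVC = 18 - 6·3 + 3^2 = $9.
With P < min AVC ($6 < $9), every unit sold adds to the loss.
Best response: produce nothing and absorb the $253 fixed cost.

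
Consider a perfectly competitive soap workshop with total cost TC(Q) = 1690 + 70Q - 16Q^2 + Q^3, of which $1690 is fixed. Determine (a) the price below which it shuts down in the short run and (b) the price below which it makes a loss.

Shutdown price = $6; break-even price = $161

AVC = 70 - 16Q + Q^2; minimized at Q = 8, giving min AVC = $6. That is the shutdown price.
ATC = 1690/Q + 70 - 16Q + Q^2. Setting dATC/dQ = −1690/Q^2 − 16 + 2Q = 0 gives Q = 13 (since 2·13^3 − 16·13^2 = 1690).
min ATC = 1690/13 + 70 − 16·13 + 13^2 = $161. That is the break-even price.
Between these two prices the firm operates at a loss; above $161 it earns a profit.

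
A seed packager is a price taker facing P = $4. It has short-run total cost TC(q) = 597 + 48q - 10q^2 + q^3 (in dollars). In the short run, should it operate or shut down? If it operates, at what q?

Variable cost is VC = 48q - 10q^2 + q^3, so AVC = VC/q = 48 - 10q + q^2 and MC = dTC/dq = 48 - 20q + 3q^2.
AVC hits its minimum where MC = AVC, at q = 5, giving min AVC = 48 - 10·5 + 5^2 = $23.
P = $4 lies below min AVC = $23; no output level covers variable cost.
Shutting down limits the loss to fixed cost, $597.

Shut down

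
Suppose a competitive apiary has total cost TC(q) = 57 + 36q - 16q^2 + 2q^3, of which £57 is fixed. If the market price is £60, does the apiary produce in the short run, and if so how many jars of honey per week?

Produce at q = 6

From TC, MC = TC'(q) = 36 - 32q + 6q^2 and AVC = VC/q = 36 - 16q + 2q^2.
AVC hits its minimum where MC = AVC, at q = 4, giving min AVC = 36 - 16·4 + 2·4^2 = £4.
Since P = £60 ≥ min AVC = £4, price covers variable cost and the firm should produce.
Set P = MC: 60 = 36 - 32q + 6q^2 → -24 - 32q + 6q^2 = 0. The roots are q = -2/3 and q = 6; the profit-maximizing output is on the rising part of MC, so q* = 6.
Check: AVC at q = 6 is £12 ≤ P, so revenue covers variable cost.
Profit = P·q − TC = 60·6 − 129 = £231.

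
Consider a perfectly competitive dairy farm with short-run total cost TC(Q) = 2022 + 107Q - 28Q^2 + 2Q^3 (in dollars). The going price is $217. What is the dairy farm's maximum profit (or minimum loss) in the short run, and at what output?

AVC = 107 - 28Q + 2Q^2; min AVC = $9 at Q = 7. Since P = $217 ≥ min AVC, the firm produces.
MC = 107 - 56Q + 6Q^2. Setting P = MC and taking the root on the rising branch gives Q* = 11.
TR = 217·11 = 2387. TC = 2022 + 451 = 2473. Profit = 2387 − 2473 = -$86.
Shutting down would mean losing the fixed cost of $2022, so operating at a loss of $86 is better by $1936.

Profit = -$86 at Q = 11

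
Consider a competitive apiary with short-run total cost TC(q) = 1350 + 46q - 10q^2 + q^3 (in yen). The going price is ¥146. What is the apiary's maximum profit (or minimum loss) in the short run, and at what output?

Profit = -¥350 at q = 10

AVC = 46 - 10q + q^2; min AVC = ¥21 at q = 5. Since P = ¥146 ≥ min AVC, the firm produces.
MC = 46 - 20q + 3q^2. Setting P = MC and taking the root on the rising branch gives q* = 10.
TR = 146·10 = 1460. TC = 1350 + 460 = 1810. Profit = 1460 − 1810 = -¥350.
That loss of ¥350 beats the ¥1350 the firm would lose by shutting down; producing recovers ¥1000 of fixed cost.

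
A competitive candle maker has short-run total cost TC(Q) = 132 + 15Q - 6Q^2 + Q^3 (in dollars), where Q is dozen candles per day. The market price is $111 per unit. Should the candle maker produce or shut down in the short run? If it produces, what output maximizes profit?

Strip out fixed cost: VC = 15Q - 6Q^2 + Q^3. Then AVC = 15 - 6Q + Q^2 and MC = 15 - 12Q + 3Q^2.
The AVC parabola has its vertex at Q = 6/2 = 3, where AVC = 15 - 6·3 + 3^2 = $6.
Because $111 ≥ $6, revenue can cover variable cost; the firm operates.
Solving P = MC: -96 - 12Q + 3Q^2 = 0 ⇒ Q = -4 or 8. On the upward-sloping branch, Q* = 8.
Check: AVC at Q = 8 is $31 ≤ P, so revenue covers variable cost.
Profit = P·Q − TC = 111·8 − 380 = $508.

Produce at Q = 8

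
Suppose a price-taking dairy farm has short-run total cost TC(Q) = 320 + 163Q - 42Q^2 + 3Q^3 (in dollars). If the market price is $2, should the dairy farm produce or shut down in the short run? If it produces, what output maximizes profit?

Shut down

From TC, MC = TC'(Q) = 163 - 84Q + 9Q^2 and AVC = VC/Q = 163 - 42Q + 3Q^2.
The AVC parabola has its vertex at Q = 42/6 = 7, where AVC = 163 - 42·7 + 3·7^2 = $16.
P = $2 lies below min AVC = $16; no output level covers variable cost.
The firm minimizes its loss by shutting down and losing only its fixed cost of $320.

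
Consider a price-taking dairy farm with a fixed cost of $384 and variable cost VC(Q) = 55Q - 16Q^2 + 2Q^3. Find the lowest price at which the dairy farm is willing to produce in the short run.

The firm shuts down when price falls below the minimum of average variable cost. AVC = VC/Q = 55 - 16Q + 2Q^2.
At the minimum of AVC, MC = AVC. MC = 55 - 32Q + 6Q^2; setting MC = AVC gives 4Q^2 - 16Q = 0, so Q = 4. min AVC = 23.
So the shutdown price is $23.

$23 per unit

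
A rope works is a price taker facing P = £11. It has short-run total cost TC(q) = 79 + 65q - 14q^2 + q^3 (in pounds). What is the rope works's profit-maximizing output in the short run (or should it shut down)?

Shut down

From TC, MC = TC'(q) = 65 - 28q + 3q^2 and AVC = VC/q = 65 - 14q + q^2.
The AVC parabola has its vertex at q = 14/2 = 7, where AVC = 65 - 14·7 + 7^2 = £16.
With P < min AVC (£11 < £16), every unit sold adds to the loss.
Best response: produce nothing and absorb the £79 fixed cost.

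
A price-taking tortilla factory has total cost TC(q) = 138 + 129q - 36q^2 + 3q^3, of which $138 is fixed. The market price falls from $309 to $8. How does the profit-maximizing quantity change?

AVC = 129 - 36q + 3q^2, minimized at q = 6 where min AVC = $21. MC = 129 - 72q + 9q^2.
At P = $309 ≥ min AVC, set P = MC on the rising branch: q = 10.
At P = $8 < min AVC = $21, price no longer covers variable cost at any output, so the firm shuts down: q = 0.

Output falls from 10 to 0 (the firm shuts down)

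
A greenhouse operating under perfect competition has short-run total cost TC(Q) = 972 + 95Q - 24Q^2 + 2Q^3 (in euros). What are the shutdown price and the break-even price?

Shutdown price = min AVC. AVC = 95 - 24Q + 2Q^2, with vertex at Q = 6 and minimum €23.
ATC = 972/Q + 95 - 24Q + 2Q^2. Setting dATC/dQ = −972/Q^2 − 24 + 4Q = 0 gives Q = 9 (since 4·9^3 − 24·9^2 = 972).
min ATC = 972/9 + 95 − 24·9 + 2·9^2 = €149. That is the break-even price.
For €23 ≤ P < €149 the firm produces at a loss; below €23 it shuts down.

Shutdown price = €23; break-even price = €149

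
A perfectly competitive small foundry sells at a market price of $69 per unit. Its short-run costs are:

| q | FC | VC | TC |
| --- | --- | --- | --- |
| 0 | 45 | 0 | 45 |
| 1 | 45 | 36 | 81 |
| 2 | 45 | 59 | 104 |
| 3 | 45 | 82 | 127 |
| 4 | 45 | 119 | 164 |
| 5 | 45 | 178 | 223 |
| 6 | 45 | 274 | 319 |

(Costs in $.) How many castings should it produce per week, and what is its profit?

q = 5; profit = $122

Profit at each row (π = 69q − TC): q=0: -45; q=1: -12; q=2: 34; q=3: 80; q=4: 112; q=5: 122; q=6: 95.
Profit is maximized at q = 5. AVC there is 178/5 = $35.60 ≤ P, so producing beats shutting down (which would give -$45).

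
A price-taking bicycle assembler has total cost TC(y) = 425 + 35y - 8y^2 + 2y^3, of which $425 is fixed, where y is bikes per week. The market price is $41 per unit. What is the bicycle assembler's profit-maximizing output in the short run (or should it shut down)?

Strip out fixed cost: VC = 35y - 8y^2 + 2y^3. Then AVC = 35 - 8y + 2y^2 and MC = 35 - 16y + 6y^2.
The AVC parabola has its vertex at y = 8/4 = 2, where AVC = 35 - 8·2 + 2·2^2 = $27.
P = $41 exceeds min AVC = $27, so the firm stays open.
Set P = MC: 41 = 35 - 16y + 6y^2 → -6 - 16y + 6y^2 = 0. The roots are y = -1/3 and y = 3; the profit-maximizing output is on the rising part of MC, so y* = 3.
Check: AVC at y = 3 is $29 ≤ P, so revenue covers variable cost.
Profit = P·y − TC = 41·3 − 512 = -$389, a loss, but smaller than the $425 fixed cost the firm would lose by shutting down.

Produce at y = 3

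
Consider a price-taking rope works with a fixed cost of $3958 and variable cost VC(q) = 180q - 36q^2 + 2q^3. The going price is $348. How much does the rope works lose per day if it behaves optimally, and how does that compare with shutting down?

AVC = 180 - 36q + 2q^2 has its minimum $18 at q = 9; price $348 clears that bar, so the firm operates.
With MC = 180 - 72q + 6q^2, P = MC on the upward-sloping part at q* = 14.
TR = 348·14 = 4872. TC = 3958 + 952 = 4910. Profit = 4872 − 4910 = -$38.
By producing, the firm covers all variable cost plus $3920 of fixed cost; shutting down would lose the full $3958.

Profit = -$38 at q = 14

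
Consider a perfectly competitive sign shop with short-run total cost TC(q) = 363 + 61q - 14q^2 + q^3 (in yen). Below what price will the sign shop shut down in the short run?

¥12 per unit

Short-run supply begins at min AVC. From VC = 61q - 14q^2 + q^3, AVC = 61 - 14q + q^2.
dAVC/dq = -14 + 2q = 0 gives q = 7. min AVC = 61 - 14·7 + 7^2 = 12.
So the shutdown price is ¥12.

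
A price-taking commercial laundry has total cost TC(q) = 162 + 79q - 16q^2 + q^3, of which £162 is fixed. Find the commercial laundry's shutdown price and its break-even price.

Shutdown price = £15; break-even price = £34

Shutdown price = min AVC. AVC = 79 - 16q + q^2, with vertex at q = 8 and minimum £15.
ATC = 162/q + 79 - 16q + q^2. Setting dATC/dq = −162/q^2 − 16 + 2q = 0 gives q = 9 (since 2·9^3 − 16·9^2 = 162).
min ATC = 162/9 + 79 − 16·9 + 9^2 = £34. That is the break-even price.
For £15 ≤ P < £34 the firm produces at a loss; below £15 it shuts down.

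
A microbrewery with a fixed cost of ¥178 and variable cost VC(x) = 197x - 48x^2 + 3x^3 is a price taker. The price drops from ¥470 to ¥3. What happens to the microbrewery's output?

AVC = 197 - 48x + 3x^2, minimized at x = 8 where min AVC = ¥5. MC = 197 - 96x + 9x^2.
With P = ¥470 above the shutdown price, P = MC gives x = 13.
At P = ¥3 < min AVC = ¥5, price no longer covers variable cost at any output, so the firm shuts down: x = 0.

Output falls from 13 to 0 (the firm shuts down)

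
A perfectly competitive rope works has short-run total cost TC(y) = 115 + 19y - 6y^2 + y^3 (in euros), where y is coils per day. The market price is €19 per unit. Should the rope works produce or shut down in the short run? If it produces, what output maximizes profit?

Variable cost is VC = 19y - 6y^2 + y^3, so AVC = VC/y = 19 - 6y + y^2 and MC = dTC/dy = 19 - 12y + 3y^2.
AVC is minimized where dAVC/dy = -6 + 2y = 0, at y = 3; min AVC = 19 - 6·3 + 3^2 = €10.
Since P = €19 ≥ min AVC = €10, price covers variable cost and the firm should produce.
Set P = MC: 19 = 19 - 12y + 3y^2 → -12y + 3y^2 = 0. The roots are y = 0 and y = 4; the profit-maximizing output is on the rising part of MC, so y* = 4.
Check: AVC at y = 4 is €11 ≤ P, so revenue covers variable cost.
Profit = P·y − TC = 19·4 − 159 = -€83, a loss, but smaller than the €115 fixed cost the firm would lose by shutting down.

Produce at y = 4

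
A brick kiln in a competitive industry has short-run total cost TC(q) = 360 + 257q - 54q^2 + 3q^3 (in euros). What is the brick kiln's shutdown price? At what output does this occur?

Short-run supply begins at min AVC. From VC = 257q - 54q^2 + 3q^3, AVC = 257 - 54q + 3q^2.
dAVC/dq = -54 + 6q = 0 gives q = 9. min AVC = 257 - 54·9 + 3·9^2 = 14.
For P < €14 the firm produces nothing.

€14 per unit, at q = 9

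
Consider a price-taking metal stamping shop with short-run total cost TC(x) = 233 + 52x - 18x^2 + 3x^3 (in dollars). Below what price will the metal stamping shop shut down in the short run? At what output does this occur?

The firm shuts down when price falls below the minimum of average variable cost. AVC = VC/x = 52 - 18x + 3x^2.
At the minimum of AVC, MC = AVC. MC = 52 - 36x + 9x^2; setting MC = AVC gives 6x^2 - 18x = 0, so x = 3. min AVC = 25.
So the shutdown price is $25.

$25 per unit, at x = 3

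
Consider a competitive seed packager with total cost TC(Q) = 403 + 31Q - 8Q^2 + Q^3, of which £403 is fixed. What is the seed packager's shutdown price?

The firm shuts down when price falls below the minimum of average variable cost. AVC = VC/Q = 31 - 8Q + Q^2.
dAVC/dQ = -8 + 2Q = 0 gives Q = 4. min AVC = 31 - 8·4 + 4^2 = 15.
For P < £15 the firm produces nothing.

£15 per unit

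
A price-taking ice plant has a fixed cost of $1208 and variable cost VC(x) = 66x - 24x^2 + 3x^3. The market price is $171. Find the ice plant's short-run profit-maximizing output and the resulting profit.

AVC = 66 - 24x + 3x^2 has its minimum $18 at x = 4; price $171 clears that bar, so the firm operates.
MC = 66 - 48x + 9x^2. Setting P = MC and taking the root on the rising branch gives x* = 7.
TR = 171·7 = 1197. TC = 1208 + 315 = 1523. Profit = 1197 − 1523 = -$326.
Shutting down would mean losing the fixed cost of $1208, so operating at a loss of $326 is better by $882.

Profit = -$326 at x = 7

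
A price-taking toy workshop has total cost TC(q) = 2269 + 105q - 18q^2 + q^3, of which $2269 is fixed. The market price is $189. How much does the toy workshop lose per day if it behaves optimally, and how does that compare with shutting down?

AVC = 105 - 18q + q^2; min AVC = $24 at q = 9. Since P = $189 ≥ min AVC, the firm produces.
With MC = 105 - 36q + 3q^2, P = MC on the upward-sloping part at q* = 14.
TR = 189·14 = 2646. TC = 2269 + 686 = 2955. Profit = 2646 − 2955 = -$309.
By producing, the firm covers all variable cost plus $1960 of fixed cost; shutting down would lose the full $2269.

Profit = -$309 at q = 14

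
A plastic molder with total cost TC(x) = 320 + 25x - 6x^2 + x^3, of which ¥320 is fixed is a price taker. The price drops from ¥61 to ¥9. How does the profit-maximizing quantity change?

MC = 25 - 12x + 3x^2; the shutdown threshold is min AVC = ¥16 (at x = 3).
At P = ¥61 ≥ min AVC, set P = MC on the rising branch: x = 6.
At P = ¥9 < min AVC = ¥16, price no longer covers variable cost at any output, so the firm shuts down: x = 0.

Output falls from 6 to 0 (the firm shuts down)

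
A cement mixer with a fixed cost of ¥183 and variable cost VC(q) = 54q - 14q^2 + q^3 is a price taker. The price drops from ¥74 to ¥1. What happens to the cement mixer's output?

Output falls from 10 to 0 (the firm shuts down)

AVC = 54 - 14q + q^2, minimized at q = 7 where min AVC = ¥5. MC = 54 - 28q + 3q^2.
With P = ¥74 above the shutdown price, P = MC gives q = 10.
At P = ¥1 < min AVC = ¥5, price no longer covers variable cost at any output, so the firm shuts down: q = 0.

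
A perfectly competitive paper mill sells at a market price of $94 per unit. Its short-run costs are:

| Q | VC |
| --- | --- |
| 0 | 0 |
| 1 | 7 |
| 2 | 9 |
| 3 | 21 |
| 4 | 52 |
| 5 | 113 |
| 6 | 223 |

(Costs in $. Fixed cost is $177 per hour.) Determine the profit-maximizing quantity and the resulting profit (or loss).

Q = 5; profit = $180

Tabulate TR − TC: Q=0: -177; Q=1: -90; Q=2: 2; Q=3: 84; Q=4: 147; Q=5: 180; Q=6: 164.
Profit is maximized at Q = 5. AVC there is 113/5 = $22.60 ≤ P, so producing beats shutting down (which would give -$177).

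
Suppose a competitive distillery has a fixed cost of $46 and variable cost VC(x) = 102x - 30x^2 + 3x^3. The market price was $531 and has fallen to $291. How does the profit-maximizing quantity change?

MC = 102 - 60x + 9x^2; the shutdown threshold is min AVC = $27 (at x = 5).
With P = $531 above the shutdown price, P = MC gives x = 11.
At P = $291 ≥ min AVC, set P = MC: x = 9. The firm stays open but cuts output.

Output falls from 11 to 9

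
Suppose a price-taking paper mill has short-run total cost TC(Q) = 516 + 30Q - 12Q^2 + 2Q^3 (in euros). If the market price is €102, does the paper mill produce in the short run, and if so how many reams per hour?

Strip out fixed cost: VC = 30Q - 12Q^2 + 2Q^3. Then AVC = 30 - 12Q + 2Q^2 and MC = 30 - 24Q + 6Q^2.
The AVC parabola has its vertex at Q = 12/4 = 3, where AVC = 30 - 12·3 + 2·3^2 = €12.
P = €102 exceeds min AVC = €12, so the firm stays open.
P = MC gives -72 - 24Q + 6Q^2 = 0, with roots -2 and 6. Take the larger (rising MC): Q* = 6.
Check: AVC at Q = 6 is €30 ≤ P, so revenue covers variable cost.
Profit = P·Q − TC = 102·6 − 696 = -€84, a loss, but smaller than the €516 fixed cost the firm would lose by shutting down.

Produce at Q = 6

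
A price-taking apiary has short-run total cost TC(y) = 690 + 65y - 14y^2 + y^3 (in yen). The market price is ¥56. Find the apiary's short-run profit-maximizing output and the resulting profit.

AVC = 65 - 14y + y^2; min AVC = ¥16 at y = 7. Since P = ¥56 ≥ min AVC, the firm produces.
With MC = 65 - 28y + 3y^2, P = MC on the upward-sloping part at y* = 9.
TR = 56·9 = 504. TC = 690 + 180 = 870. Profit = 504 − 870 = -¥366.
By producing, the firm covers all variable cost plus ¥324 of fixed cost; shutting down would lose the full ¥690.

Profit = -¥366 at y = 9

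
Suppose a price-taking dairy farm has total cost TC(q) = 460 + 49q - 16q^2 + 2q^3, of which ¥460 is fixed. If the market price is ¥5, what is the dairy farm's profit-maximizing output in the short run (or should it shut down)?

Shut down

From TC, MC = TC'(q) = 49 - 32q + 6q^2 and AVC = VC/q = 49 - 16q + 2q^2.
The AVC parabola has its vertex at q = 16/4 = 4, where AVC = 49 - 16·4 + 2·4^2 = ¥17.
With P < min AVC (¥5 < ¥17), every unit sold adds to the loss.
Best response: produce nothing and absorb the ¥460 fixed cost.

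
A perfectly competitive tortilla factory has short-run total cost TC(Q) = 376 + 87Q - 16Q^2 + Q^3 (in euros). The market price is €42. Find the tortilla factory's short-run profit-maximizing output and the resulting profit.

AVC = 87 - 16Q + Q^2 has its minimum €23 at Q = 8; price €42 clears that bar, so the firm operates.
MC = 87 - 32Q + 3Q^2. Setting P = MC and taking the root on the rising branch gives Q* = 9.
TR = 42·9 = 378. TC = 376 + 216 = 592. Profit = 378 − 592 = -€214.
That loss of €214 beats the €376 the firm would lose by shutting down; producing recovers €162 of fixed cost.

Profit = -€214 at Q = 9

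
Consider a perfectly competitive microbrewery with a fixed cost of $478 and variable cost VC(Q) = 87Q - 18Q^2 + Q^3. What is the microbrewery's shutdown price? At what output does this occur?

The firm shuts down when price falls below the minimum of average variable cost. AVC = VC/Q = 87 - 18Q + Q^2.
dAVC/dQ = -18 + 2Q = 0 gives Q = 9. min AVC = 87 - 18·9 + 9^2 = 6.
The firm shuts down for any P below $6.

$6 per unit, at Q = 9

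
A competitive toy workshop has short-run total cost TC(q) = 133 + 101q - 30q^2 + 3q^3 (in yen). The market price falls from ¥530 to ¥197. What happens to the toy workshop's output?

Output falls from 11 to 8

AVC = 101 - 30q + 3q^2, minimized at q = 5 where min AVC = ¥26. MC = 101 - 60q + 9q^2.
At P = ¥530 ≥ min AVC, set P = MC on the rising branch: q = 11.
At P = ¥197 ≥ min AVC, set P = MC: q = 8. The firm stays open but cuts output.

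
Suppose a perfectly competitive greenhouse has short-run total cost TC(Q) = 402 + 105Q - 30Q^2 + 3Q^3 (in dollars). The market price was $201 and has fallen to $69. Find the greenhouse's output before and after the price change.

AVC = 105 - 30Q + 3Q^2, minimized at Q = 5 where min AVC = $30. MC = 105 - 60Q + 9Q^2.
With P = $201 above the shutdown price, P = MC gives Q = 8.
At P = $69 ≥ min AVC, set P = MC: Q = 6. The firm stays open but cuts output.

Output falls from 8 to 6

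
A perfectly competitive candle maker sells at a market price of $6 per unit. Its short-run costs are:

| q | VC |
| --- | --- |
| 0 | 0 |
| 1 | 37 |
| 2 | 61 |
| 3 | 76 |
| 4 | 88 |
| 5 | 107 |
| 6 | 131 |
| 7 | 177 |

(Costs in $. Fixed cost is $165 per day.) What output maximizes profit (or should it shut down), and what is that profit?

q = 0 (shut down); profit = -$165

Compute π = P·q − TC at each output: q=0: -165; q=1: -196; q=2: -214; q=3: -223; q=4: -229; q=5: -242; q=6: -260; q=7: -300.
Profit is highest at q = 0. Equivalently, the lowest AVC in the table is 107/5 ≈ $21.40 at q = 5, and P = $6 falls below it — price never covers variable cost, so the firm shuts down and loses only its fixed cost.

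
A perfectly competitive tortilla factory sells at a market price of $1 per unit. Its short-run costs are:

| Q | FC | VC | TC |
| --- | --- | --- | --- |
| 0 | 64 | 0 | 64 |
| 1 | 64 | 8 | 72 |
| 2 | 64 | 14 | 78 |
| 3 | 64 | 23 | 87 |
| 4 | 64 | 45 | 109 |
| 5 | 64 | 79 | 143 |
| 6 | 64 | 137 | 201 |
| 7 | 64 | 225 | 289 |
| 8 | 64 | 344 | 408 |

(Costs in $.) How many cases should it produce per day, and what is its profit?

Compute π = P·Q − TC at each output: Q=0: -64; Q=1: -71; Q=2: -76; Q=3: -84; Q=4: -105; Q=5: -138; Q=6: -195; Q=7: -282; Q=8: -400.
Profit is highest at Q = 0. Equivalently, the lowest AVC in the table is 14/2 ≈ $7 at Q = 2, and P = $1 falls below it — price never covers variable cost, so the firm shuts down and loses only its fixed cost.

Q = 0 (shut down); profit = -$64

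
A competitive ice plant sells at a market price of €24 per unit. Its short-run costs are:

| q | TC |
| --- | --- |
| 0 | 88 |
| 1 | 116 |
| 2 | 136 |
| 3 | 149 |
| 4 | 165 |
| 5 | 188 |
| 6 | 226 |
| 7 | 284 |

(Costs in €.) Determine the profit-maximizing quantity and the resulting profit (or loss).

q = 5; profit = -€68

Profit at each row (π = 24q − TC): q=0: -88; q=1: -92; q=2: -88; q=3: -77; q=4: -69; q=5: -68; q=6: -82; q=7: -116.
Profit is maximized at q = 5. AVC there is 100/5 = €20 ≤ P, so producing beats shutting down (which would give -€88).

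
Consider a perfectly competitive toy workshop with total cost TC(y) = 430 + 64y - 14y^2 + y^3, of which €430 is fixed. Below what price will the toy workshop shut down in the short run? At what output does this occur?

€15 per unit, at y = 7

Short-run supply begins at min AVC. From VC = 64y - 14y^2 + y^3, AVC = 64 - 14y + y^2.
dAVC/dy = -14 + 2y = 0 gives y = 7. min AVC = 64 - 14·7 + 7^2 = 15.
The firm shuts down for any P below €15.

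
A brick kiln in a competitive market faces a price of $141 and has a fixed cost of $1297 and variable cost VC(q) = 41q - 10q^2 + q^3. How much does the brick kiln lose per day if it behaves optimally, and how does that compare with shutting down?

AVC = 41 - 10q + q^2 has its minimum $16 at q = 5; price $141 clears that bar, so the firm operates.
MC = 41 - 20q + 3q^2. Setting P = MC and taking the root on the rising branch gives q* = 10.
TR = 141·10 = 1410. TC = 1297 + 410 = 1707. Profit = 1410 − 1707 = -$297.
That loss of $297 beats the $1297 the firm would lose by shutting down; producing recovers $1000 of fixed cost.

Profit = -$297 at q = 10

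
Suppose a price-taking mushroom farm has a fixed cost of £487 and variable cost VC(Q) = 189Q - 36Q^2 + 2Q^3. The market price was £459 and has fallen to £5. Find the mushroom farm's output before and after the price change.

MC = 189 - 72Q + 6Q^2; the shutdown threshold is min AVC = £27 (at Q = 9).
With P = £459 above the shutdown price, P = MC gives Q = 15.
At P = £5 < min AVC = £27, price no longer covers variable cost at any output, so the firm shuts down: Q = 0.

Output falls from 15 to 0 (the firm shuts down)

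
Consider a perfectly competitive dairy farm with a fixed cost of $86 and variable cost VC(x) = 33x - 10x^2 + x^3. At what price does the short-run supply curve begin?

Short-run supply begins at min AVC. From VC = 33x - 10x^2 + x^3, AVC = 33 - 10x + x^2.
At the minimum of AVC, MC = AVC. MC = 33 - 20x + 3x^2; setting MC = AVC gives 2x^2 - 10x = 0, so x = 5. min AVC = 8.
For P < $8 the firm produces nothing.

$8 per unit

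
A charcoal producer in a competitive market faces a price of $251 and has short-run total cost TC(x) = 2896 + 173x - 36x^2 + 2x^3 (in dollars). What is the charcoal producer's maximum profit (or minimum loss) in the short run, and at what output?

Profit = -$192 at x = 13

AVC = 173 - 36x + 2x^2 has its minimum $11 at x = 9; price $251 clears that bar, so the firm operates.
With MC = 173 - 72x + 6x^2, P = MC on the upward-sloping part at x* = 13.
TR = 251·13 = 3263. TC = 2896 + 559 = 3455. Profit = 3263 − 3455 = -$192.
Shutting down would mean losing the fixed cost of $2896, so operating at a loss of $192 is better by $2704.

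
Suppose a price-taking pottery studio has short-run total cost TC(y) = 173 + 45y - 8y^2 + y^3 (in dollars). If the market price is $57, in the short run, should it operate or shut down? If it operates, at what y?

Produce at y = 6

Variable cost is VC = 45y - 8y^2 + y^3, so AVC = VC/y = 45 - 8y + y^2 and MC = dTC/dy = 45 - 16y + 3y^2.
The AVC parabola has its vertex at y = 8/2 = 4, where AVC = 45 - 8·4 + 4^2 = $29.
P = $57 exceeds min AVC = $29, so the firm stays open.
Solving P = MC: -12 - 16y + 3y^2 = 0 ⇒ y = -2/3 or 6. On the upward-sloping branch, y* = 6.
Check: AVC at y = 6 is $33 ≤ P, so revenue covers variable cost.
Profit = P·y − TC = 57·6 − 371 = -$29, a loss, but smaller than the $173 fixed cost the firm would lose by shutting down.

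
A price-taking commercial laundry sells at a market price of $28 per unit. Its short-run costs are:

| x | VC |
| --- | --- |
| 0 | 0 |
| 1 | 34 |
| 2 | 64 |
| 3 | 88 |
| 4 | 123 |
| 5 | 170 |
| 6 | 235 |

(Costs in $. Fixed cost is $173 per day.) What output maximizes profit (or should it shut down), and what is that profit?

Compute π = P·x − TC at each output: x=0: -173; x=1: -179; x=2: -181; x=3: -177; x=4: -184; x=5: -203; x=6: -240.
Profit is highest at x = 0. Equivalently, the lowest AVC in the table is 88/3 ≈ $29.33 at x = 3, and P = $28 falls below it — price never covers variable cost, so the firm shuts down and loses only its fixed cost.

x = 0 (shut down); profit = -$173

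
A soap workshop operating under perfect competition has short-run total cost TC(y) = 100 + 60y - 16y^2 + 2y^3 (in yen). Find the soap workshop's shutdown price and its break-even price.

AVC = 60 - 16y + 2y^2; minimized at y = 4, giving min AVC = ¥28. That is the shutdown price.
ATC = 100/y + 60 - 16y + 2y^2. Setting dATC/dy = −100/y^2 − 16 + 4y = 0 gives y = 5 (since 4·5^3 − 16·5^2 = 100).
min ATC = 100/5 + 60 − 16·5 + 2·5^2 = ¥50. That is the break-even price.
For ¥28 ≤ P < ¥50 the firm produces at a loss; below ¥28 it shuts down.

Shutdown price = ¥28; break-even price = ¥50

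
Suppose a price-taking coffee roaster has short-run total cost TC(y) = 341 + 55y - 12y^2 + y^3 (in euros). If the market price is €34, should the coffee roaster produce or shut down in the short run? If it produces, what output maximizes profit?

Produce at y = 7

From TC, MC = TC'(y) = 55 - 24y + 3y^2 and AVC = VC/y = 55 - 12y + y^2.
The AVC parabola has its vertex at y = 12/2 = 6, where AVC = 55 - 12·6 + 6^2 = €19.
Because €34 ≥ €19, revenue can cover variable cost; the firm operates.
P = MC gives 21 - 24y + 3y^2 = 0, with roots 1 and 7. Take the larger (rising MC): y* = 7.
Check: AVC at y = 7 is €20 ≤ P, so revenue covers variable cost.
Profit = P·y − TC = 34·7 − 481 = -€243, a loss, but smaller than the €341 fixed cost the firm would lose by shutting down.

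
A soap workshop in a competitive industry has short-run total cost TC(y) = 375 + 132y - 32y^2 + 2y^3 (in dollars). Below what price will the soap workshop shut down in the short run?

$4 per unit

The shutdown price is the minimum of AVC. VC = 132y - 32y^2 + 2y^3, so AVC = 132 - 32y + 2y^2.
dAVC/dy = -32 + 4y = 0 gives y = 8. min AVC = 132 - 32·8 + 2·8^2 = 4.
The firm shuts down for any P below $4.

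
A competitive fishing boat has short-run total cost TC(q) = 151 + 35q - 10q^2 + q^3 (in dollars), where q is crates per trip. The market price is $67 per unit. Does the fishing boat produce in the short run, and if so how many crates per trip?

Produce at q = 8

Strip out fixed cost: VC = 35q - 10q^2 + q^3. Then AVC = 35 - 10q + q^2 and MC = 35 - 20q + 3q^2.
The AVC parabola has its vertex at q = 10/2 = 5, where AVC = 35 - 10·5 + 5^2 = $10.
Since P = $67 ≥ min AVC = $10, price covers variable cost and the firm should produce.
Solving P = MC: -32 - 20q + 3q^2 = 0 ⇒ q = -4/3 or 8. On the upward-sloping branch, q* = 8.
Check: AVC at q = 8 is $19 ≤ P, so revenue covers variable cost.
Profit = P·q − TC = 67·8 − 303 = $233.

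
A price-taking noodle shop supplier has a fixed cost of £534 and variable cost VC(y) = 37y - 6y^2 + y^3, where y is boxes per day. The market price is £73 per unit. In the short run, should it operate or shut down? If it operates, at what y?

Produce at y = 6

From TC, MC = TC'(y) = 37 - 12y + 3y^2 and AVC = VC/y = 37 - 6y + y^2.
AVC is minimized where dAVC/dy = -6 + 2y = 0, at y = 3; min AVC = 37 - 6·3 + 3^2 = £28.
Because £73 ≥ £28, revenue can cover variable cost; the firm operates.
Set P = MC: 73 = 37 - 12y + 3y^2 → -36 - 12y + 3y^2 = 0. The roots are y = -2 and y = 6; the profit-maximizing output is on the rising part of MC, so y* = 6.
Check: AVC at y = 6 is £37 ≤ P, so revenue covers variable cost.
Profit = P·y − TC = 73·6 − 756 = -£318, a loss, but smaller than the £534 fixed cost the firm would lose by shutting down.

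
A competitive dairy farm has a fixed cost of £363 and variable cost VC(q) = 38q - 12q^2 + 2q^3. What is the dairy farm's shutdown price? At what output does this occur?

Short-run supply begins at min AVC. From VC = 38q - 12q^2 + 2q^3, AVC = 38 - 12q + 2q^2.
At the minimum of AVC, MC = AVC. MC = 38 - 24q + 6q^2; setting MC = AVC gives 4q^2 - 12q = 0, so q = 3. min AVC = 20.
So the shutdown price is £20.

£20 per unit, at q = 3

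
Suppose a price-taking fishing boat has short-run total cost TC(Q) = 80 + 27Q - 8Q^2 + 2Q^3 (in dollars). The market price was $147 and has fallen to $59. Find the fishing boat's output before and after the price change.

MC = 27 - 16Q + 6Q^2; the shutdown threshold is min AVC = $19 (at Q = 2).
At P = $147 ≥ min AVC, set P = MC on the rising branch: Q = 6.
At P = $59 ≥ min AVC, set P = MC: Q = 4. The firm stays open but cuts output.

Output falls from 6 to 4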